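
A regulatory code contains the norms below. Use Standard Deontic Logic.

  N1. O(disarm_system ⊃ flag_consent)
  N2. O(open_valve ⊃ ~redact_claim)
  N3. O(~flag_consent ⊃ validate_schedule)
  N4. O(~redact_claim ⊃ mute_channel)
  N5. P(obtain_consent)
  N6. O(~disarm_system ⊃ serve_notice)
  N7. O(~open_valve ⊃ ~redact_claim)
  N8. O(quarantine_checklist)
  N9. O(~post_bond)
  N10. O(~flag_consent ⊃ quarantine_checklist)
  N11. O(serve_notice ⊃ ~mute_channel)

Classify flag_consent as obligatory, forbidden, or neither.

Obligatory

Premises 2 and 7 cover both cases: O(open_valve ⊃ ~redact_claim) and O(~open_valve ⊃ ~redact_claim). Since open_valve ∨ ~open_valve is a tautology, O(~redact_claim) follows.
From O(~redact_claim) and premise 4, O(~redact_claim ⊃ mute_channel), we obtain O(mute_channel).
The contrapositive of premise 11 (O(serve_notice ⊃ ~mute_channel)) is O(mute_channel ⊃ ~serve_notice), and O(mute_channel) is already established, so O(~serve_notice).
The contrapositive of premise 6 (O(~disarm_system ⊃ serve_notice)) is O(~serve_notice ⊃ disarm_system), and O(~serve_notice) is already established, so O(disarm_system).
Premise 1 is O(disarm_system ⊃ flag_consent); since O(disarm_system), deontic closure gives O(flag_consent).
Premises 3, 5, 8, 9, 10 do not contribute to this derivation.
Hence flag_consent is obligatory.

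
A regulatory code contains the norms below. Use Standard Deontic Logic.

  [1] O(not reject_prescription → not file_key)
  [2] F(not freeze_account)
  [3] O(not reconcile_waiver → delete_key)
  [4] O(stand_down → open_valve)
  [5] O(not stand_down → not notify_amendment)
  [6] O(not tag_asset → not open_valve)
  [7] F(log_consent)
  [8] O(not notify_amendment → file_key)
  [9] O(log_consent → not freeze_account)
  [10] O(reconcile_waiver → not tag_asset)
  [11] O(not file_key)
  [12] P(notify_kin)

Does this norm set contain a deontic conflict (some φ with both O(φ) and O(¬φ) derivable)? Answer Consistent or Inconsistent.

Premise 9 is O(log_consent → not freeze_account), but O(log_consent) is not derivable from the premises, so it does not yield O(not freeze_account).
So O(not freeze_account) is not derivable, and the apparent clash with O(freeze_account) does not arise.
A world satisfying every obligation exists (e.g. delete_key=true, file_key=false, freeze_account=true, log_consent=false, notify_amendment=true, notify_kin=false, open_valve=true, reconcile_waiver=false, reject_prescription=false, stand_down=true, tag_asset=true); no atom is both obligatory and forbidden, so the set is consistent.

Consistent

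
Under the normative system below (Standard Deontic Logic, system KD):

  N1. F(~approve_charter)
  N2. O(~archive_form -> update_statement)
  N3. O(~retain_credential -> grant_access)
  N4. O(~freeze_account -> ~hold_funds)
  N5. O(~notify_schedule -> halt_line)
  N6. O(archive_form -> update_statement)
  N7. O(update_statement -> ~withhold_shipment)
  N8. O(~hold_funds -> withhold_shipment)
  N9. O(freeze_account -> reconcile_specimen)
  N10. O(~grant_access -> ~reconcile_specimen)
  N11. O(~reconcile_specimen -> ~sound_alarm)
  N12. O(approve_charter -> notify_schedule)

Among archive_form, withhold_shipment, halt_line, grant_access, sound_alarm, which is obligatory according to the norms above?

grant_access

Premises 2 and 6 are O(~archive_form -> update_statement) and O(archive_form -> update_statement); every ideal world satisfies ~archive_form or archive_form, so in either case update_statement holds — hence O(update_statement).
With premise 7, O(update_statement -> ~withhold_shipment), the K-axiom yields O(~withhold_shipment).
The contrapositive of premise 8 (O(~hold_funds -> withhold_shipment)) is O(~withhold_shipment -> hold_funds), and O(~withhold_shipment) is already established, so O(hold_funds).
Premise 4, O(~freeze_account -> ~hold_funds), contraposes to O(hold_funds -> freeze_account); with O(hold_funds) we get O(freeze_account).
With premise 9, O(freeze_account -> reconcile_specimen), the K-axiom yields O(reconcile_specimen).
Premise 10 is O(~grant_access -> ~reconcile_specimen); contrapositively O(reconcile_specimen -> grant_access). Since O(reconcile_specimen) holds, K gives O(grant_access).
So O(grant_access) holds — grant_access is obligatory. None of the other listed options is made obligatory by any chain of premises.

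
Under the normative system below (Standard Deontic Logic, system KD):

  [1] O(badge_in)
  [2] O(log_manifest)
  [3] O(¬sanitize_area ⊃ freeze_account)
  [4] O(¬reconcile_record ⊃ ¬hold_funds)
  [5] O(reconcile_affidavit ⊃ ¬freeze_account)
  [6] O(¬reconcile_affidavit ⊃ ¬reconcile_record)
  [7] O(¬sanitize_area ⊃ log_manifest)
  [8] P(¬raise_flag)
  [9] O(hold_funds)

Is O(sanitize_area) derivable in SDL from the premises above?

Yes

Premise 9 states O(hold_funds) outright.
Premise 4 is O(¬reconcile_record ⊃ ¬hold_funds); contrapositively O(hold_funds ⊃ reconcile_record). Since O(hold_funds) holds, K gives O(reconcile_record).
Premise 6 is O(¬reconcile_affidavit ⊃ ¬reconcile_record); contrapositively O(reconcile_record ⊃ reconcile_affidavit). Since O(reconcile_record) holds, K gives O(reconcile_affidavit).
Applying K to premise 5 (O(reconcile_affidavit ⊃ ¬freeze_account)) and O(reconcile_affidavit) yields O(¬freeze_account).
The contrapositive of premise 3 (O(¬sanitize_area ⊃ freeze_account)) is O(¬freeze_account ⊃ sanitize_area), and O(¬freeze_account) is already established, so O(sanitize_area).
Premises 1, 2, 7, 8 do not contribute to this derivation.
So O(sanitize_area) follows.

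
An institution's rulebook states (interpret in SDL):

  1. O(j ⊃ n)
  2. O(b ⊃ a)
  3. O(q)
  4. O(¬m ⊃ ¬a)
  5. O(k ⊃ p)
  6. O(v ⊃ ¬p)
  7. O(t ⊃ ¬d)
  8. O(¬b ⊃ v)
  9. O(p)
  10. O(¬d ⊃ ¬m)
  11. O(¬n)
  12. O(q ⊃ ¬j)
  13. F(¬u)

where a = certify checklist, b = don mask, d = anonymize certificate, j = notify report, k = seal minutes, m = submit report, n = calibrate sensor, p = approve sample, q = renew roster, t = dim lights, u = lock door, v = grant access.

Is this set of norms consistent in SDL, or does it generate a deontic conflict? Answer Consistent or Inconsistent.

Consistent

Premise 1 is O(j ⊃ n), but O(j) is not derivable from the premises, so it does not yield O(n).
So O(n) is not derivable, and the apparent clash with O(¬n) does not arise.
A world satisfying every obligation exists (e.g. a=true, b=true, d=true, j=false, k=false, m=true, n=false, p=true, q=true, t=false, u=true, v=false); no atom is both obligatory and forbidden, so the set is consistent.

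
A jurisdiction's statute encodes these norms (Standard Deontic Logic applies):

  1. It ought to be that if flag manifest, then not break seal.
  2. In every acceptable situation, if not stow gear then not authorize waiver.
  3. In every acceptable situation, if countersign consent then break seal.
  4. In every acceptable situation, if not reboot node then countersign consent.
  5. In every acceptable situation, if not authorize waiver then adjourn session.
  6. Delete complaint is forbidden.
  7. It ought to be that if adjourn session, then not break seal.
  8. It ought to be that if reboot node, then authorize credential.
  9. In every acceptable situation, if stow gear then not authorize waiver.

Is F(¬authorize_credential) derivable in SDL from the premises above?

Yes

By case analysis on stow_gear: premise 9 gives O(stow_gear → ¬authorize_waiver) and premise 2 gives O(¬stow_gear → ¬authorize_waiver), so O(¬authorize_waiver) either way.
With premise 5, O(¬authorize_waiver → adjourn_session), the K-axiom yields O(adjourn_session).
From O(adjourn_session) and premise 7, O(adjourn_session → ¬break_seal), we obtain O(¬break_seal).
Premise 3, O(countersign_consent → break_seal), contraposes to O(¬break_seal → ¬countersign_consent); with O(¬break_seal) we get O(¬countersign_consent).
Premise 4, O(¬reboot_node → countersign_consent), contraposes to O(¬countersign_consent → reboot_node); with O(¬countersign_consent) we get O(reboot_node).
Premise 8 is O(reboot_node → authorize_credential); since O(reboot_node), deontic closure gives O(authorize_credential).
Premises 1, 6 do not contribute to this derivation.
So O(authorize_credential) holds, i.e. F(¬authorize_credential). The claim follows.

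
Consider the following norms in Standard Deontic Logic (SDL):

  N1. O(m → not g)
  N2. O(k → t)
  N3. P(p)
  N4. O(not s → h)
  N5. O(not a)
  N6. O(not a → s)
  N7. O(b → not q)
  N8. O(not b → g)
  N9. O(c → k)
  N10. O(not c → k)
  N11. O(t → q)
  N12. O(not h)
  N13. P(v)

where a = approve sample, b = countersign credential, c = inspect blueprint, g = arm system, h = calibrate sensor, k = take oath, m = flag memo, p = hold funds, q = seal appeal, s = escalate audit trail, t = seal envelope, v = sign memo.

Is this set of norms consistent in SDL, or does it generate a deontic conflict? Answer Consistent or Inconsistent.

Consistent

Premise 4 is O(not s → h), but O(not s) is not derivable from the premises, so it does not yield O(h).
So O(h) is not derivable, and the apparent clash with O(not h) does not arise.
A world satisfying every obligation exists (e.g. a=false, b=false, c=false, g=true, h=false, k=true, m=false, p=false, q=true, s=true, t=true, v=false); no atom is both obligatory and forbidden, so the set is consistent.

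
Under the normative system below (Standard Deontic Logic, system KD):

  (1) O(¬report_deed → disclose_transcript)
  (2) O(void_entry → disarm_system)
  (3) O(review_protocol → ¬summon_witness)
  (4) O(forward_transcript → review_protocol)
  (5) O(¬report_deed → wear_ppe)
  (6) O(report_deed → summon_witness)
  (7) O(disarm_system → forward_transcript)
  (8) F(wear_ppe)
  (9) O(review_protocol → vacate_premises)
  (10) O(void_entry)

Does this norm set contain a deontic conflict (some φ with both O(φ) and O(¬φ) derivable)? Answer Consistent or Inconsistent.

Inconsistent

Premise 8 is F(wear_ppe), i.e. O(¬wear_ppe).
The contrapositive of premise 5 (O(¬report_deed → wear_ppe)) is O(¬wear_ppe → report_deed), and O(¬wear_ppe) is already established, so O(report_deed).
Premise 6 is O(report_deed → summon_witness); since O(report_deed), deontic closure gives O(summon_witness).
Premise 3 is O(review_protocol → ¬summon_witness); contrapositively O(summon_witness → ¬review_protocol). Since O(summon_witness) holds, K gives O(¬review_protocol).
The contrapositive of premise 4 (O(forward_transcript → review_protocol)) is O(¬review_protocol → ¬forward_transcript), and O(¬review_protocol) is already established, so O(¬forward_transcript).
Premise 7, O(disarm_system → forward_transcript), contraposes to O(¬forward_transcript → ¬disarm_system); with O(¬forward_transcript) we get O(¬disarm_system).
Premise 2 is O(void_entry → disarm_system); contrapositively O(¬disarm_system → ¬void_entry). Since O(¬disarm_system) holds, K gives O(¬void_entry).
But premise 10 directly asserts O(void_entry).
We now have both O(¬void_entry) and O(void_entry) — void_entry is simultaneously obligatory and forbidden, violating the D-axiom.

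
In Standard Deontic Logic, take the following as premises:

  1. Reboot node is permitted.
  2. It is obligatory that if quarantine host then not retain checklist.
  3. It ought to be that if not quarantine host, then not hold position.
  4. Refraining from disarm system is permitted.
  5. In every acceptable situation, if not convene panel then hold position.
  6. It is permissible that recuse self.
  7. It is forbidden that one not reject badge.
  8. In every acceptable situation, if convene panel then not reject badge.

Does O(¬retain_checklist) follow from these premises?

F(¬reject_badge) at premise 7 means O(reject_badge).
Premise 8, O(convene_panel → ¬reject_badge), contraposes to O(reject_badge → ¬convene_panel); with O(reject_badge) we get O(¬convene_panel).
With premise 5, O(¬convene_panel → hold_position), the K-axiom yields O(hold_position).
Premise 3 is O(¬quarantine_host → ¬hold_position); contrapositively O(hold_position → quarantine_host). Since O(hold_position) holds, K gives O(quarantine_host).
Applying K to premise 2 (O(quarantine_host → ¬retain_checklist)) and O(quarantine_host) yields O(¬retain_checklist).
Premises 1, 4, 6 do not contribute to this derivation.
So O(¬retain_checklist) follows.

Yes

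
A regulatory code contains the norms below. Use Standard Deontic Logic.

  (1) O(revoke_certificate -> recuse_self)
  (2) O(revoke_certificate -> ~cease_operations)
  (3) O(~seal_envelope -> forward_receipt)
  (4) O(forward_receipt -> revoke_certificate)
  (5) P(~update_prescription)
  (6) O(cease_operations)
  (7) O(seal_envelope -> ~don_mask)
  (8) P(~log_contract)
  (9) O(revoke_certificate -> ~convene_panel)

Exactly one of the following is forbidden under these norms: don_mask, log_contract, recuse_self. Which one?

Premise 6 gives O(cease_operations).
The contrapositive of premise 2 (O(revoke_certificate -> ~cease_operations)) is O(cease_operations -> ~revoke_certificate), and O(cease_operations) is already established, so O(~revoke_certificate).
The contrapositive of premise 4 (O(forward_receipt -> revoke_certificate)) is O(~revoke_certificate -> ~forward_receipt), and O(~revoke_certificate) is already established, so O(~forward_receipt).
The contrapositive of premise 3 (O(~seal_envelope -> forward_receipt)) is O(~forward_receipt -> seal_envelope), and O(~forward_receipt) is already established, so O(seal_envelope).
From O(seal_envelope) and premise 7, O(seal_envelope -> ~don_mask), we obtain O(~don_mask).
So O(~don_mask) holds, i.e. don_mask is forbidden. None of the other listed options is forbidden under the premises.

don_mask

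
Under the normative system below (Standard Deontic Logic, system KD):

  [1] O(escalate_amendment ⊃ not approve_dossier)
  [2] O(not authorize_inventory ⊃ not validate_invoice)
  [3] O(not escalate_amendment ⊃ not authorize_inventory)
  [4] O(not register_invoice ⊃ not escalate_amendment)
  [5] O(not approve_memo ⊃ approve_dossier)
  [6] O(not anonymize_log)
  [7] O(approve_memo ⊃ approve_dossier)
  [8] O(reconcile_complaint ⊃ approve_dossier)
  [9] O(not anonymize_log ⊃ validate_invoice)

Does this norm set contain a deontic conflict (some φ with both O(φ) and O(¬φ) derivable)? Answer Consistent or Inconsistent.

Inconsistent

Premises 5 and 7 are O(not approve_memo ⊃ approve_dossier) and O(approve_memo ⊃ approve_dossier); every ideal world satisfies not approve_memo or approve_memo, so in either case approve_dossier holds — hence O(approve_dossier).
The contrapositive of premise 1 (O(escalate_amendment ⊃ not approve_dossier)) is O(approve_dossier ⊃ not escalate_amendment), and O(approve_dossier) is already established, so O(not escalate_amendment).
From O(not escalate_amendment) and premise 3, O(not escalate_amendment ⊃ not authorize_inventory), we obtain O(not authorize_inventory).
With premise 2, O(not authorize_inventory ⊃ not validate_invoice), the K-axiom yields O(not validate_invoice).
Premise 9, O(not anonymize_log ⊃ validate_invoice), contraposes to O(not validate_invoice ⊃ anonymize_log); with O(not validate_invoice) we get O(anonymize_log).
But premise 6 directly asserts O(not anonymize_log).
We now have both O(anonymize_log) and O(not anonymize_log) — anonymize_log is simultaneously obligatory and forbidden, violating the D-axiom.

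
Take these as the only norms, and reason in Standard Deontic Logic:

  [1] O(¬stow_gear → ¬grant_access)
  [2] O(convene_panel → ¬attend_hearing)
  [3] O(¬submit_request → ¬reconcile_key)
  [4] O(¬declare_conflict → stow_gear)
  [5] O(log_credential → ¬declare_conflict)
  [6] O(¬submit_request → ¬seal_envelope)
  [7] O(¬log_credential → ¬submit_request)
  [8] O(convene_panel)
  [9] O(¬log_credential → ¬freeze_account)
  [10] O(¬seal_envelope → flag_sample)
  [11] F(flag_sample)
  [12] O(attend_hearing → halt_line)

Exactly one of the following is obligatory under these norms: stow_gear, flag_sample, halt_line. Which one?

F(flag_sample) at premise 11 means O(¬flag_sample).
The contrapositive of premise 10 (O(¬seal_envelope → flag_sample)) is O(¬flag_sample → seal_envelope), and O(¬flag_sample) is already established, so O(seal_envelope).
Premise 6, O(¬submit_request → ¬seal_envelope), contraposes to O(seal_envelope → submit_request); with O(seal_envelope) we get O(submit_request).
The contrapositive of premise 7 (O(¬log_credential → ¬submit_request)) is O(submit_request → log_credential), and O(submit_request) is already established, so O(log_credential).
From O(log_credential) and premise 5, O(log_credential → ¬declare_conflict), we obtain O(¬declare_conflict).
Premise 4 is O(¬declare_conflict → stow_gear); since O(¬declare_conflict), deontic closure gives O(stow_gear).
So O(stow_gear) holds — stow_gear is obligatory. None of the other listed options is made obligatory by any chain of premises.

stow_gear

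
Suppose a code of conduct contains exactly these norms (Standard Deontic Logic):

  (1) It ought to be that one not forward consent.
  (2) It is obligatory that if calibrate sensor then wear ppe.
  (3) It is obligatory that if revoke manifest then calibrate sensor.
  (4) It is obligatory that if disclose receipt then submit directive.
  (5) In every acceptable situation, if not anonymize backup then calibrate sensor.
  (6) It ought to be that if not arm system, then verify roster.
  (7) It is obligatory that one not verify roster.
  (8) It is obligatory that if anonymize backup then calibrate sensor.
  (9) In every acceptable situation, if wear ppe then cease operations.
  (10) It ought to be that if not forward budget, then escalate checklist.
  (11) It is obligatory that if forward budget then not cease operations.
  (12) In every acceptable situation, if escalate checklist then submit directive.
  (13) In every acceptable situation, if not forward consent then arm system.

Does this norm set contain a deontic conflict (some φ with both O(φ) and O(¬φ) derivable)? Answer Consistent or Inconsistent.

Consistent

Premise 6 is O(¬arm_system → verify_roster), but O(¬arm_system) is not derivable from the premises, so it does not yield O(verify_roster).
So O(verify_roster) is not derivable, and the apparent clash with O(¬verify_roster) does not arise.
A world satisfying every obligation exists (e.g. anonymize_backup=false, arm_system=true, calibrate_sensor=true, cease_operations=true, disclose_receipt=false, escalate_checklist=true, forward_budget=false, forward_consent=false, revoke_manifest=false, submit_directive=true, verify_roster=false, wear_ppe=true); no atom is both obligatory and forbidden, so the set is consistent.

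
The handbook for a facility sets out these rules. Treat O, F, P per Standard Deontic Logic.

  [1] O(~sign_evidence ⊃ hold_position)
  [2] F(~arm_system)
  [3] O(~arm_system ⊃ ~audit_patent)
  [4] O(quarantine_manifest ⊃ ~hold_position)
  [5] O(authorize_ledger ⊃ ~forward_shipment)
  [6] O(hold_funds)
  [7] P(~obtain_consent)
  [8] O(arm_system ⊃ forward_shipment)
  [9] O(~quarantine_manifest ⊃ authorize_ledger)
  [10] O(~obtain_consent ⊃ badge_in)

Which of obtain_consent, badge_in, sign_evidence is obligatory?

Premise 2, F(~arm_system), is equivalent to O(arm_system).
From O(arm_system) and premise 8, O(arm_system ⊃ forward_shipment), we obtain O(forward_shipment).
The contrapositive of premise 5 (O(authorize_ledger ⊃ ~forward_shipment)) is O(forward_shipment ⊃ ~authorize_ledger), and O(forward_shipment) is already established, so O(~authorize_ledger).
Premise 9, O(~quarantine_manifest ⊃ authorize_ledger), contraposes to O(~authorize_ledger ⊃ quarantine_manifest); with O(~authorize_ledger) we get O(quarantine_manifest).
From O(quarantine_manifest) and premise 4, O(quarantine_manifest ⊃ ~hold_position), we obtain O(~hold_position).
Premise 1 is O(~sign_evidence ⊃ hold_position); contrapositively O(~hold_position ⊃ sign_evidence). Since O(~hold_position) holds, K gives O(sign_evidence).
So O(sign_evidence) holds — sign_evidence is obligatory. None of the other listed options is made obligatory by any chain of premises.

sign_evidence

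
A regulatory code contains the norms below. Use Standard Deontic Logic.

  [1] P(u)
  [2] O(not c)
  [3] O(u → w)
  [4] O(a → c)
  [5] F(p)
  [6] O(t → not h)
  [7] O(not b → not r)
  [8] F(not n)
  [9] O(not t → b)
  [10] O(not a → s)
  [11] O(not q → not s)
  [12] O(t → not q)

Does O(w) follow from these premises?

No

Premise 3 is O(u → w), but O(u) is not derivable from the premises (the permission P(u) asserts only not O(not u), not O(u)), so it does not yield O(w).
No other premise forces O(w). An ideal world satisfying every premise can still have w false, so O(w) is not derivable.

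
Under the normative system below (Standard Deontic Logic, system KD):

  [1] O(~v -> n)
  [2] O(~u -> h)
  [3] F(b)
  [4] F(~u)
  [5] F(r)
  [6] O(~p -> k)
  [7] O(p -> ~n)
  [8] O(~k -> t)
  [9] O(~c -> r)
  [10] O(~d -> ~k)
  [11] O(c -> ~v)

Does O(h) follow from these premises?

No

Premise 2 is O(~u -> h), but O(~u) is not derivable from the premises, so it does not yield O(h).
No other premise forces O(h). An ideal world satisfying every premise can still have h false, so O(h) is not derivable.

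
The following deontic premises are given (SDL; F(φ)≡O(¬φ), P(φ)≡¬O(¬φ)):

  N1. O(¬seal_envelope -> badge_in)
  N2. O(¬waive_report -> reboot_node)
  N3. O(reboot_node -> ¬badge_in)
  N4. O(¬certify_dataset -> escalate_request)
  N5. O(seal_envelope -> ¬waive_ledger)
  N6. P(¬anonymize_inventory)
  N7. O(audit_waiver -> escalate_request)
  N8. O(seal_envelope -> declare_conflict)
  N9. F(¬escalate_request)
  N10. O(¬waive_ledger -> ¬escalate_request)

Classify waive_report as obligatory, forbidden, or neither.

Obligatory

Premise 9, F(¬escalate_request), is equivalent to O(escalate_request).
The contrapositive of premise 10 (O(¬waive_ledger -> ¬escalate_request)) is O(escalate_request -> waive_ledger), and O(escalate_request) is already established, so O(waive_ledger).
Premise 5, O(seal_envelope -> ¬waive_ledger), contraposes to O(waive_ledger -> ¬seal_envelope); with O(waive_ledger) we get O(¬seal_envelope).
Premise 1 is O(¬seal_envelope -> badge_in); since O(¬seal_envelope), deontic closure gives O(badge_in).
Premise 3 is O(reboot_node -> ¬badge_in); contrapositively O(badge_in -> ¬reboot_node). Since O(badge_in) holds, K gives O(¬reboot_node).
Premise 2, O(¬waive_report -> reboot_node), contraposes to O(¬reboot_node -> waive_report); with O(¬reboot_node) we get O(waive_report).
Premises 4, 6, 7, 8 do not contribute to this derivation.
Hence waive_report is obligatory.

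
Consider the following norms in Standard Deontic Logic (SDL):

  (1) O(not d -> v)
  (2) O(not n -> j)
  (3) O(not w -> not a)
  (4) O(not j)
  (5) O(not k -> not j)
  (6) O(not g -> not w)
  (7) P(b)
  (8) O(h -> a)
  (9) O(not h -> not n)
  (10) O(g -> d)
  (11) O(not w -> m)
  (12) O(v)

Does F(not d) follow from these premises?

Premise 4 states O(not j) outright.
Premise 2, O(not n -> j), contraposes to O(not j -> n); with O(not j) we get O(n).
Premise 9, O(not h -> not n), contraposes to O(n -> h); with O(n) we get O(h).
Premise 8 is O(h -> a); since O(h), deontic closure gives O(a).
Premise 3, O(not w -> not a), contraposes to O(a -> w); with O(a) we get O(w).
The contrapositive of premise 6 (O(not g -> not w)) is O(w -> g), and O(w) is already established, so O(g).
Premise 10 is O(g -> d); since O(g), deontic closure gives O(d).
Premises 1, 5, 7, 11, 12 do not contribute to this derivation.
So O(d) holds, i.e. F(not d). The claim follows.

Yes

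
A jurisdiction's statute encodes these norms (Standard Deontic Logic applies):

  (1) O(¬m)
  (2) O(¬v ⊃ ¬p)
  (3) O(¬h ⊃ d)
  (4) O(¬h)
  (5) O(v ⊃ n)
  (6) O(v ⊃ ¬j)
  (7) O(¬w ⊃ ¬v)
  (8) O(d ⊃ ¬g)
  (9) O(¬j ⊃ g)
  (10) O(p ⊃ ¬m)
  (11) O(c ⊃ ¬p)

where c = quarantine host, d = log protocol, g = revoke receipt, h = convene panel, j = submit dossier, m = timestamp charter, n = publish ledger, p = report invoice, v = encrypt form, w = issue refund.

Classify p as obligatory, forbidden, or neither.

Forbidden

Premise 4 gives O(¬h).
Applying K to premise 3 (O(¬h ⊃ d)) and O(¬h) yields O(d).
From O(d) and premise 8, O(d ⊃ ¬g), we obtain O(¬g).
Premise 9 is O(¬j ⊃ g); contrapositively O(¬g ⊃ j). Since O(¬g) holds, K gives O(j).
Premise 6 is O(v ⊃ ¬j); contrapositively O(j ⊃ ¬v). Since O(j) holds, K gives O(¬v).
Premise 2 is O(¬v ⊃ ¬p); since O(¬v), deontic closure gives O(¬p).
Premises 1, 5, 7, 10, 11 do not contribute to this derivation.
Thus O(¬p), which is F(p): p is forbidden.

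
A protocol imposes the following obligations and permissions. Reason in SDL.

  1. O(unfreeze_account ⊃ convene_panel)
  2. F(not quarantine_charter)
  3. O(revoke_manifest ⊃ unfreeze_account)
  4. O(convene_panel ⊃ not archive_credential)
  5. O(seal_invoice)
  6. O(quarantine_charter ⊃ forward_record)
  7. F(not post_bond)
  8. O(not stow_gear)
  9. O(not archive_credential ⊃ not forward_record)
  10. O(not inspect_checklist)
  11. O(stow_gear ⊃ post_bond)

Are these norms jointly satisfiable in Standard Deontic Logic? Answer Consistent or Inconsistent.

Consistent

Premise 11 is O(stow_gear ⊃ post_bond); even if O(post_bond) held, inferring O(stow_gear) would be affirming the consequent — invalid.
So O(stow_gear) is not derivable, and the apparent clash with O(not stow_gear) does not arise.
A world satisfying every obligation exists (e.g. archive_credential=true, convene_panel=false, forward_record=true, inspect_checklist=false, post_bond=true, quarantine_charter=true, revoke_manifest=false, seal_invoice=true, stow_gear=false, unfreeze_account=false); no atom is both obligatory and forbidden, so the set is consistent.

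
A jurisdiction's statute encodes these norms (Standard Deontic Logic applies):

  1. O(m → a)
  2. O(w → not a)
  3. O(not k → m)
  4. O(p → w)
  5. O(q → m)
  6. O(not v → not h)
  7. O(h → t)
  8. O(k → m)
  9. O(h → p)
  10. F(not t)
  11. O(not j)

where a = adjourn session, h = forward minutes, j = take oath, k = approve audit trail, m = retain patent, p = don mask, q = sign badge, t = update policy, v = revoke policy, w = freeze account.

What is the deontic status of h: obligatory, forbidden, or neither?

Forbidden

Premises 8 and 3 are O(k → m) and O(not k → m); every ideal world satisfies k or not k, so in either case m holds — hence O(m).
From O(m) and premise 1, O(m → a), we obtain O(a).
Premise 2 is O(w → not a); contrapositively O(a → not w). Since O(a) holds, K gives O(not w).
Premise 4, O(p → w), contraposes to O(not w → not p); with O(not w) we get O(not p).
The contrapositive of premise 9 (O(h → p)) is O(not p → not h), and O(not p) is already established, so O(not h).
Premises 5, 6, 7, 10, 11 do not contribute to this derivation.
Thus O(not h), which is F(h): h is forbidden.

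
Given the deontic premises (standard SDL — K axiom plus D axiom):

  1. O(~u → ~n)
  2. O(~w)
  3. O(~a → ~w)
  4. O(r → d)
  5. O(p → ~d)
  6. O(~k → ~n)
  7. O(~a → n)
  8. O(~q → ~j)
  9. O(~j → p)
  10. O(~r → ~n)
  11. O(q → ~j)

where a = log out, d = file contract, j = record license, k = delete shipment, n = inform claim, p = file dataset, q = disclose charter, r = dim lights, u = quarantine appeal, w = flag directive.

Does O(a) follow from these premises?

Premises 8 and 11 cover both cases: O(~q → ~j) and O(q → ~j). Since ~q ∨ q is a tautology, O(~j) follows.
With premise 9, O(~j → p), the K-axiom yields O(p).
Applying K to premise 5 (O(p → ~d)) and O(p) yields O(~d).
Premise 4 is O(r → d); contrapositively O(~d → ~r). Since O(~d) holds, K gives O(~r).
Applying K to premise 10 (O(~r → ~n)) and O(~r) yields O(~n).
Premise 7 is O(~a → n); contrapositively O(~n → a). Since O(~n) holds, K gives O(a).
Premises 1, 2, 3, 6 do not contribute to this derivation.
So O(a) follows.

Yes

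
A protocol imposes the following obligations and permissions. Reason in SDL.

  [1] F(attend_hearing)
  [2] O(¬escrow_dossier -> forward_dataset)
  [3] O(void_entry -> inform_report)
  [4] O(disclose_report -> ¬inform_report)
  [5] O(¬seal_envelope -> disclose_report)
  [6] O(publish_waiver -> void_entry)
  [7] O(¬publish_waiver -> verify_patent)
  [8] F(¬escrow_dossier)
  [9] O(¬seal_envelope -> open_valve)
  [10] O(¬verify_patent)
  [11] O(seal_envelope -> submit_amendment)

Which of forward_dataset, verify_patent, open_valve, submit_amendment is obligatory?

submit_amendment

From premise 10 we have O(¬verify_patent).
Premise 7, O(¬publish_waiver -> verify_patent), contraposes to O(¬verify_patent -> publish_waiver); with O(¬verify_patent) we get O(publish_waiver).
Applying K to premise 6 (O(publish_waiver -> void_entry)) and O(publish_waiver) yields O(void_entry).
From O(void_entry) and premise 3, O(void_entry -> inform_report), we obtain O(inform_report).
Premise 4 is O(disclose_report -> ¬inform_report); contrapositively O(inform_report -> ¬disclose_report). Since O(inform_report) holds, K gives O(¬disclose_report).
Premise 5, O(¬seal_envelope -> disclose_report), contraposes to O(¬disclose_report -> seal_envelope); with O(¬disclose_report) we get O(seal_envelope).
Applying K to premise 11 (O(seal_envelope -> submit_amendment)) and O(seal_envelope) yields O(submit_amendment).
So O(submit_amendment) holds — submit_amendment is obligatory. None of the other listed options is made obligatory by any chain of premises.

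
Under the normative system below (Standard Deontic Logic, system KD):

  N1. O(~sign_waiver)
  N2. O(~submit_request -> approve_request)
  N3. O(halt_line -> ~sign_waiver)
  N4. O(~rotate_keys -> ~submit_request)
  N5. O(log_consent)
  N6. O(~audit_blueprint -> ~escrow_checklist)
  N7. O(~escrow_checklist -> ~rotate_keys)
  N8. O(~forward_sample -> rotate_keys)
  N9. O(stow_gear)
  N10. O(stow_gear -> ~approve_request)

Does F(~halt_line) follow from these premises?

No

Premise 3 is O(halt_line -> ~sign_waiver); even if O(~sign_waiver) held, inferring O(halt_line) would be affirming the consequent — invalid.
No other premise forces O(halt_line). An ideal world satisfying every premise can still have ~halt_line true, so F(~halt_line) is not derivable.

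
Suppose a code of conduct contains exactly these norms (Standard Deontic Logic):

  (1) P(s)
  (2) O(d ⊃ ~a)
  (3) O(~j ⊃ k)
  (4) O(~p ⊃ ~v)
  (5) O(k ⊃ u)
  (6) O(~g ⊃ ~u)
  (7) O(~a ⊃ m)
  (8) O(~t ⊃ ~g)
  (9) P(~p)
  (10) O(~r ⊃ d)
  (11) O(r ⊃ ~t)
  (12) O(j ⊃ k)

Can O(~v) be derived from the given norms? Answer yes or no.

No

Premise 4 is O(~p ⊃ ~v), but O(~p) is not derivable from the premises (the permission P(~p) asserts only ~O(p), not O(~p)), so it does not yield O(~v).
No other premise forces O(~v). An ideal world satisfying every premise can still have ~v false, so O(~v) is not derivable.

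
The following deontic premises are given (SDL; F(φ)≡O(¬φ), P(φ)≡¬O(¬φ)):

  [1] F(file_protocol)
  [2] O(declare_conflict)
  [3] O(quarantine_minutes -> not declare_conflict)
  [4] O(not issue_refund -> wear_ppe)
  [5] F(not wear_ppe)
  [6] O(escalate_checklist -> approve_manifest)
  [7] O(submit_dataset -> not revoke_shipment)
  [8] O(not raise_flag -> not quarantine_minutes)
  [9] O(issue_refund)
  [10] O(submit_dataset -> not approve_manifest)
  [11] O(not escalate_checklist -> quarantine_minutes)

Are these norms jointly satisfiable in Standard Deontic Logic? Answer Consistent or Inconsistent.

Consistent

Premise 4 is O(not issue_refund -> wear_ppe); even if O(wear_ppe) held, inferring O(not issue_refund) would be affirming the consequent — invalid.
So O(not issue_refund) is not derivable, and the apparent clash with O(issue_refund) does not arise.
A world satisfying every obligation exists (e.g. approve_manifest=true, declare_conflict=true, escalate_checklist=true, file_protocol=false, issue_refund=true, quarantine_minutes=false, raise_flag=false, revoke_shipment=false, submit_dataset=false, wear_ppe=true); no atom is both obligatory and forbidden, so the set is consistent.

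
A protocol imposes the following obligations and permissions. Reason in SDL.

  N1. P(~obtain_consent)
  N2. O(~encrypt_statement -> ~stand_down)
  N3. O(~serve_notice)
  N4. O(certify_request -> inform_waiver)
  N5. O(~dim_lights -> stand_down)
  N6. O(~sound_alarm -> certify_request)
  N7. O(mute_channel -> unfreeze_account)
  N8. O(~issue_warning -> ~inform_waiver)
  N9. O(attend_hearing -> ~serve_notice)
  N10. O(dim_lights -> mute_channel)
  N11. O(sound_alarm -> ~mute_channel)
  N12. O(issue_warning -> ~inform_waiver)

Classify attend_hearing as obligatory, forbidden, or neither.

Neither

Premise 9 is O(attend_hearing -> ~serve_notice); even if O(~serve_notice) held, inferring O(attend_hearing) would be affirming the consequent — invalid.
No premise or chain of K-axiom applications forces O(attend_hearing), and none forces O(~attend_hearing). So attend_hearing is neither obligatory nor forbidden under these norms.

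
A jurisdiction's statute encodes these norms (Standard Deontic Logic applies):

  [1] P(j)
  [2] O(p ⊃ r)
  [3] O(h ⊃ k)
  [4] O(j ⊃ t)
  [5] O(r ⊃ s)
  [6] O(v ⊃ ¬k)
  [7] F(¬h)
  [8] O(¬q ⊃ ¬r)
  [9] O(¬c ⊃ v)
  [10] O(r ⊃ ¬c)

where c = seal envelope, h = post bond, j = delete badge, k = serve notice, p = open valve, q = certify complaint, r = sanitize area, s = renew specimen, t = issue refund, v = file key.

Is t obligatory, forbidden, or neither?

Neither

Premise 4 is O(j ⊃ t), but O(j) is not derivable from the premises (the permission P(j) asserts only ¬O(¬j), not O(j)), so it does not yield O(t).
No premise or chain of K-axiom applications forces O(t), and none forces O(¬t). So t is neither obligatory nor forbidden under these norms.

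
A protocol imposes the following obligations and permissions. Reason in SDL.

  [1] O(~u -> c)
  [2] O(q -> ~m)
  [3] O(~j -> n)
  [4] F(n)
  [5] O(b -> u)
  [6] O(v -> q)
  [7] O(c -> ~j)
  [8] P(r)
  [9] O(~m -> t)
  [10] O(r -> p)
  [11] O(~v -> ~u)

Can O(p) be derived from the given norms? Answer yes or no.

No

Premise 10 is O(r -> p), but O(r) is not derivable from the premises (the permission P(r) asserts only ~O(~r), not O(r)), so it does not yield O(p).
No other premise forces O(p). An ideal world satisfying every premise can still have p false, so O(p) is not derivable.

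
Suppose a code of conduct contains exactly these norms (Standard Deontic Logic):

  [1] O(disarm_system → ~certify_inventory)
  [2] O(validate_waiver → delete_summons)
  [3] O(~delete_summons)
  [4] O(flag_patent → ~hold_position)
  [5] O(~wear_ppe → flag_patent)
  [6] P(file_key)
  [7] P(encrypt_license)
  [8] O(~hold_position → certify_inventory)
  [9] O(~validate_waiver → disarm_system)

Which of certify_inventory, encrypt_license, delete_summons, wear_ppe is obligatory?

wear_ppe

Premise 3 states O(~delete_summons) outright.
Premise 2, O(validate_waiver → delete_summons), contraposes to O(~delete_summons → ~validate_waiver); with O(~delete_summons) we get O(~validate_waiver).
Premise 9 is O(~validate_waiver → disarm_system); since O(~validate_waiver), deontic closure gives O(disarm_system).
With premise 1, O(disarm_system → ~certify_inventory), the K-axiom yields O(~certify_inventory).
Premise 8, O(~hold_position → certify_inventory), contraposes to O(~certify_inventory → hold_position); with O(~certify_inventory) we get O(hold_position).
Premise 4, O(flag_patent → ~hold_position), contraposes to O(hold_position → ~flag_patent); with O(hold_position) we get O(~flag_patent).
The contrapositive of premise 5 (O(~wear_ppe → flag_patent)) is O(~flag_patent → wear_ppe), and O(~flag_patent) is already established, so O(wear_ppe).
So O(wear_ppe) holds — wear_ppe is obligatory. None of the other listed options is made obligatory by any chain of premises.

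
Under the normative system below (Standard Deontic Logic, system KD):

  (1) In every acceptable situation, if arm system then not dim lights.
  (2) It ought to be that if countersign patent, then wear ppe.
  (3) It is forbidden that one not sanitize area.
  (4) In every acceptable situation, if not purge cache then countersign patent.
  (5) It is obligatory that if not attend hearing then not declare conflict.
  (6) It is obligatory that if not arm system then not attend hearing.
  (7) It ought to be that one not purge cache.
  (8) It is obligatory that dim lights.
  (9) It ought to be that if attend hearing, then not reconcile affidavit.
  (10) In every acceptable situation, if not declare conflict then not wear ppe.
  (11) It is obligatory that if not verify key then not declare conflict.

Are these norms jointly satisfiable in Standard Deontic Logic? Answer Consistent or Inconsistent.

Inconsistent

Premise 8 states O(dim_lights) outright.
The contrapositive of premise 1 (O(arm_system → ¬dim_lights)) is O(dim_lights → ¬arm_system), and O(dim_lights) is already established, so O(¬arm_system).
From O(¬arm_system) and premise 6, O(¬arm_system → ¬attend_hearing), we obtain O(¬attend_hearing).
With premise 5, O(¬attend_hearing → ¬declare_conflict), the K-axiom yields O(¬declare_conflict).
From O(¬declare_conflict) and premise 10, O(¬declare_conflict → ¬wear_ppe), we obtain O(¬wear_ppe).
Premise 2, O(countersign_patent → wear_ppe), contraposes to O(¬wear_ppe → ¬countersign_patent); with O(¬wear_ppe) we get O(¬countersign_patent).
The contrapositive of premise 4 (O(¬purge_cache → countersign_patent)) is O(¬countersign_patent → purge_cache), and O(¬countersign_patent) is already established, so O(purge_cache).
Yet premise 7 states O(¬purge_cache).
We now have both O(purge_cache) and O(¬purge_cache) — purge_cache is simultaneously obligatory and forbidden, violating the D-axiom.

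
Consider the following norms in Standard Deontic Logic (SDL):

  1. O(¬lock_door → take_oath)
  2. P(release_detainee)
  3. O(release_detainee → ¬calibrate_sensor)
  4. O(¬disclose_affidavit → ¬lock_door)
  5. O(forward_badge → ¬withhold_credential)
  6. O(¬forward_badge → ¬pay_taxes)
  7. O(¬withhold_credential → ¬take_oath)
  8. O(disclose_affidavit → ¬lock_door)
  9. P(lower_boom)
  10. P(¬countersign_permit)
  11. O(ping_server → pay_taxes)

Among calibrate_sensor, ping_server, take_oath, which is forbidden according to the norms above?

Premises 8 and 4 cover both cases: O(disclose_affidavit → ¬lock_door) and O(¬disclose_affidavit → ¬lock_door). Since disclose_affidavit ∨ ¬disclose_affidavit is a tautology, O(¬lock_door) follows.
From O(¬lock_door) and premise 1, O(¬lock_door → take_oath), we obtain O(take_oath).
The contrapositive of premise 7 (O(¬withhold_credential → ¬take_oath)) is O(take_oath → withhold_credential), and O(take_oath) is already established, so O(withhold_credential).
The contrapositive of premise 5 (O(forward_badge → ¬withhold_credential)) is O(withhold_credential → ¬forward_badge), and O(withhold_credential) is already established, so O(¬forward_badge).
With premise 6, O(¬forward_badge → ¬pay_taxes), the K-axiom yields O(¬pay_taxes).
The contrapositive of premise 11 (O(ping_server → pay_taxes)) is O(¬pay_taxes → ¬ping_server), and O(¬pay_taxes) is already established, so O(¬ping_server).
So O(¬ping_server) holds, i.e. ping_server is forbidden. None of the other listed options is forbidden under the premises.

ping_server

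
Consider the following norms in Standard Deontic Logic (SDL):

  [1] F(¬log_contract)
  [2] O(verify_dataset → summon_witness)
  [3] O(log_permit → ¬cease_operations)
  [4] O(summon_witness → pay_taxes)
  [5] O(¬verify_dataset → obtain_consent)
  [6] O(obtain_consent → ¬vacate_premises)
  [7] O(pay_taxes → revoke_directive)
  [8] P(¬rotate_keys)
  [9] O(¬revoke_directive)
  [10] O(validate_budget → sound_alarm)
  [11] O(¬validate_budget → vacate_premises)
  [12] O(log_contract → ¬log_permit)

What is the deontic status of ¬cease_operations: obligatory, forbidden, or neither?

Premise 3 is O(log_permit → ¬cease_operations), but O(log_permit) is not derivable from the premises, so it does not yield O(¬cease_operations).
No premise or chain of K-axiom applications forces O(¬cease_operations), and none forces O(cease_operations). So ¬cease_operations is neither obligatory nor forbidden under these norms.

Neither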